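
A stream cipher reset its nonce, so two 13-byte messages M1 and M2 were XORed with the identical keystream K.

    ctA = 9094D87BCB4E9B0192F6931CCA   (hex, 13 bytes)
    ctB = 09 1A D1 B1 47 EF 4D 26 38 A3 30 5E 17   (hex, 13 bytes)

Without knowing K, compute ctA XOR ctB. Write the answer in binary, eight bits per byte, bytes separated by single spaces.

ctA ⊕ ctB = (M1 ⊕ K) ⊕ (M2 ⊕ K) = M1 ⊕ M2 — the shared key cancels under XOR.
byte 0: 144 ⊕   9 = 153
byte 1: 148 ⊕  26 = 142
byte 2: 216 ⊕ 209 =   9
byte 3: 123 ⊕ 177 = 202
byte 4: 203 ⊕  71 = 140
byte 5:  78 ⊕ 239 = 161
byte 6: 155 ⊕  77 = 214
byte 7:   1 ⊕  38 =  39
byte 8: 146 ⊕  56 = 170
byte 9: 246 ⊕ 163 =  85
byte 10: 147 ⊕  48 = 163
byte 11:  28 ⊕  94 =  66
byte 12: 202 ⊕  23 = 221

10011001 10001110 00001001 11001010 10001100 10100001 11010110 00100111 10101010 01010101 10100011 01000010 11011101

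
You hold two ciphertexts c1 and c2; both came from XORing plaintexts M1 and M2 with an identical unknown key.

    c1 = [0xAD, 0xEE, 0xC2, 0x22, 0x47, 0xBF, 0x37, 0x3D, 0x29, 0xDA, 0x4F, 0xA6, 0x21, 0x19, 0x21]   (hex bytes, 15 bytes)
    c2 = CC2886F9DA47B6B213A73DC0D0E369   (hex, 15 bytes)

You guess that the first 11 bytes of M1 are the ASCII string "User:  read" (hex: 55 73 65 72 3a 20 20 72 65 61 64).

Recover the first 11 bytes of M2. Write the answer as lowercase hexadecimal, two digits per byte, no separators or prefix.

34b521a9a7d8a1fd5f1c16

First, c1 ⊕ c2 = (M1 ⊕ K) ⊕ (M2 ⊕ K) = M1 ⊕ M2, so the key drops out. Then M2 = (M1 ⊕ M2) ⊕ M1 over the first 11 bytes.
byte 0: (ad ⊕ cc) ⊕ 55 = 61 ⊕ 55 = 34
byte 1: (ee ⊕ 28) ⊕ 73 = c6 ⊕ 73 = b5
byte 2: (c2 ⊕ 86) ⊕ 65 = 44 ⊕ 65 = 21
byte 3: (22 ⊕ f9) ⊕ 72 = db ⊕ 72 = a9
byte 4: (47 ⊕ da) ⊕ 3a = 9d ⊕ 3a = a7
byte 5: (bf ⊕ 47) ⊕ 20 = f8 ⊕ 20 = d8
byte 6: (37 ⊕ b6) ⊕ 20 = 81 ⊕ 20 = a1
byte 7: (3d ⊕ b2) ⊕ 72 = 8f ⊕ 72 = fd
byte 8: (29 ⊕ 13) ⊕ 65 = 3a ⊕ 65 = 5f
byte 9: (da ⊕ a7) ⊕ 61 = 7d ⊕ 61 = 1c
byte 10: (4f ⊕ 3d) ⊕ 64 = 72 ⊕ 64 = 16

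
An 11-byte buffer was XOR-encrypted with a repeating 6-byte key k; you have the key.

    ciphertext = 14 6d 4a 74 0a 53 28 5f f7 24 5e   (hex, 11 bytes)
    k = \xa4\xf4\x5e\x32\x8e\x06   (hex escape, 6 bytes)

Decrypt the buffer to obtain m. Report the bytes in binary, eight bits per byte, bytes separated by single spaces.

10110000 10011001 00010100 01000110 10000100 01010101 10001100 10101011 10101001 00010110 11010000

The 6-byte key repeats, so the effective keystream is a4 f4 5e 32 8e 06 a4 f4 5e 32 8e.
byte 0: 14 xor a4 = b0
byte 1: 6d xor f4 = 99
byte 2: 4a xor 5e = 14
byte 3: 74 xor 32 = 46
byte 4: 0a xor 8e = 84
byte 5: 53 xor 06 = 55
byte 6: 28 xor a4 = 8c
byte 7: 5f xor f4 = ab
byte 8: f7 xor 5e = a9
byte 9: 24 xor 32 = 16
byte 10: 5e xor 8e = d0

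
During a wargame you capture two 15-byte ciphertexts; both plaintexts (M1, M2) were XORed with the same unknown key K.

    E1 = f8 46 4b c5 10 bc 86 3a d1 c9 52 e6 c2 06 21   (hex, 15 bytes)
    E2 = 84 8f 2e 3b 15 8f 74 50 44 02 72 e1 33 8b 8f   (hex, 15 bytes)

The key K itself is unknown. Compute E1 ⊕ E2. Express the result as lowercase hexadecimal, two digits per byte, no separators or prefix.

7cc965fe0533f26a95cb2007f18dae

E1 ⊕ E2 = (M1 ⊕ K) ⊕ (M2 ⊕ K) = M1 ⊕ M2 — the shared key cancels under XOR.
f8 XOR 84 = 7c
46 XOR 8f = c9
4b XOR 2e = 65
c5 XOR 3b = fe
10 XOR 15 = 05
bc XOR 8f = 33
86 XOR 74 = f2
3a XOR 50 = 6a
d1 XOR 44 = 95
c9 XOR 02 = cb
52 XOR 72 = 20
e6 XOR e1 = 07
c2 XOR 33 = f1
06 XOR 8b = 8d
21 XOR 8f = ae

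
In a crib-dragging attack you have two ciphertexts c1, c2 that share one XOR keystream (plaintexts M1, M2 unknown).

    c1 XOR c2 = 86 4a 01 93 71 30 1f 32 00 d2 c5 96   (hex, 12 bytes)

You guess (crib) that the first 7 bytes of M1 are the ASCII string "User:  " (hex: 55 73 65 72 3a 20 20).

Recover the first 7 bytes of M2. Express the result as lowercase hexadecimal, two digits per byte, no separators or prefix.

Since c1 ⊕ c2 = M1 ⊕ M2, XORing with the guessed M1 bytes yields the corresponding M2 bytes: M2 = (c1 ⊕ c2) ⊕ M1.
10000110 xor 01010101 = 11010011
01001010 xor 01110011 = 00111001
00000001 xor 01100101 = 01100100
10010011 xor 01110010 = 11100001
01110001 xor 00111010 = 01001011
00110000 xor 00100000 = 00010000
00011111 xor 00100000 = 00111111

d33964e14b103f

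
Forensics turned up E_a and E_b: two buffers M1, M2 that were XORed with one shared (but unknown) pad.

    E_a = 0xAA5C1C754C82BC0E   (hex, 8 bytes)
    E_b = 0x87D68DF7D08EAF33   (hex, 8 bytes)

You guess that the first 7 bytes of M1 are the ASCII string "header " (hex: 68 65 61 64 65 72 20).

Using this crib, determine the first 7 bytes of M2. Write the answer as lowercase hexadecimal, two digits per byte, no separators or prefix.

45eff0e6f97e33

First, E_a ⊕ E_b = (M1 ⊕ K) ⊕ (M2 ⊕ K) = M1 ⊕ M2, so the key drops out. Then M2 = (M1 ⊕ M2) ⊕ M1 over the first 7 bytes.
byte 0: (aa ⊕ 87) ⊕ 68 = 2d ⊕ 68 = 45
byte 1: (5c ⊕ d6) ⊕ 65 = 8a ⊕ 65 = ef
byte 2: (1c ⊕ 8d) ⊕ 61 = 91 ⊕ 61 = f0
byte 3: (75 ⊕ f7) ⊕ 64 = 82 ⊕ 64 = e6
byte 4: (4c ⊕ d0) ⊕ 65 = 9c ⊕ 65 = f9
byte 5: (82 ⊕ 8e) ⊕ 72 = 0c ⊕ 72 = 7e
byte 6: (bc ⊕ af) ⊕ 20 = 13 ⊕ 20 = 33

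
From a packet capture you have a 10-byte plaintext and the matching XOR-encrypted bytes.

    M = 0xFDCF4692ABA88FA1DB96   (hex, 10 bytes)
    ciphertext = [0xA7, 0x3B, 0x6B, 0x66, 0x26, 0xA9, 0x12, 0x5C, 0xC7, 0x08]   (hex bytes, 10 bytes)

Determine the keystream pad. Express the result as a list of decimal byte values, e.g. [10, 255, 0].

Since ciphertext = M ⊕ pad, XORing both sides with M gives pad = M ⊕ ciphertext.
byte 0: 11111101 ⊕ 10100111 = 01011010
byte 1: 11001111 ⊕ 00111011 = 11110100
byte 2: 01000110 ⊕ 01101011 = 00101101
byte 3: 10010010 ⊕ 01100110 = 11110100
byte 4: 10101011 ⊕ 00100110 = 10001101
byte 5: 10101000 ⊕ 10101001 = 00000001
byte 6: 10001111 ⊕ 00010010 = 10011101
byte 7: 10100001 ⊕ 01011100 = 11111101
byte 8: 11011011 ⊕ 11000111 = 00011100
byte 9: 10010110 ⊕ 00001000 = 10011110

[90, 244, 45, 244, 141, 1, 157, 253, 28, 158]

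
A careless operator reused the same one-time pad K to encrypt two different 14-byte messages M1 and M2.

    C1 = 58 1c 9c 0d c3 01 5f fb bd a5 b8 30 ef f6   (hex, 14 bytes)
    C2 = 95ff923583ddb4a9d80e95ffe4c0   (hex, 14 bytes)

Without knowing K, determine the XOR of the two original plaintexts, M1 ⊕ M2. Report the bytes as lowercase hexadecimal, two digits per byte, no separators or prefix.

cde30e3840dceb5265ab2dcf0b36

C1 ⊕ C2 = (M1 ⊕ K) ⊕ (M2 ⊕ K) = M1 ⊕ M2 — the shared key cancels under XOR.
58 xor 95 = cd
1c xor ff = e3
9c xor 92 = 0e
0d xor 35 = 38
c3 xor 83 = 40
01 xor dd = dc
5f xor b4 = eb
fb xor a9 = 52
bd xor d8 = 65
a5 xor 0e = ab
b8 xor 95 = 2d
30 xor ff = cf
ef xor e4 = 0b
f6 xor c0 = 36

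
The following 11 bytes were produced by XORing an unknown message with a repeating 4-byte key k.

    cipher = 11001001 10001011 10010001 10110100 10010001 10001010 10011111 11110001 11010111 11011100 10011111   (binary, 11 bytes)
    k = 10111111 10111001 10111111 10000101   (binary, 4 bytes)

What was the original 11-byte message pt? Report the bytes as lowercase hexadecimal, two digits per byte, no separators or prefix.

76322e312e332074686520

The 4-byte key repeats, so the effective keystream is bf b9 bf 85 bf b9 bf 85 bf b9 bf.
byte 0: c9 ^ bf = 76
byte 1: 8b ^ b9 = 32
byte 2: 91 ^ bf = 2e
byte 3: b4 ^ 85 = 31
byte 4: 91 ^ bf = 2e
byte 5: 8a ^ b9 = 33
byte 6: 9f ^ bf = 20
byte 7: f1 ^ 85 = 74
byte 8: d7 ^ bf = 68
byte 9: dc ^ b9 = 65
byte 10: 9f ^ bf = 20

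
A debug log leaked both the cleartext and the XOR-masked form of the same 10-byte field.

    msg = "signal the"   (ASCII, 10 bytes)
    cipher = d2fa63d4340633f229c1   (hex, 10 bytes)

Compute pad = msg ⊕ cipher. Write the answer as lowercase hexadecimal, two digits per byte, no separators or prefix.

Since cipher = msg ⊕ pad, XORing both sides with msg gives pad = msg ⊕ cipher.
byte 0: 73 ^ d2 = a1
byte 1: 69 ^ fa = 93
byte 2: 67 ^ 63 = 04
byte 3: 6e ^ d4 = ba
byte 4: 61 ^ 34 = 55
byte 5: 6c ^ 06 = 6a
byte 6: 20 ^ 33 = 13
byte 7: 74 ^ f2 = 86
byte 8: 68 ^ 29 = 41
byte 9: 65 ^ c1 = a4

a19304ba556a138641a4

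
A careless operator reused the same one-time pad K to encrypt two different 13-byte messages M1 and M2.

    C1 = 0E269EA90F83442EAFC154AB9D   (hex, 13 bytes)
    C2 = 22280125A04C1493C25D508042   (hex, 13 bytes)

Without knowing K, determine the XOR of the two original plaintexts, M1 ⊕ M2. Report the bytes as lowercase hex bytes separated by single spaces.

C1 ⊕ C2 = (M1 ⊕ K) ⊕ (M2 ⊕ K) = M1 ⊕ M2 — the shared key cancels under XOR.
00001110 XOR 00100010 = 00101100
00100110 XOR 00101000 = 00001110
10011110 XOR 00000001 = 10011111
10101001 XOR 00100101 = 10001100
00001111 XOR 10100000 = 10101111
10000011 XOR 01001100 = 11001111
01000100 XOR 00010100 = 01010000
00101110 XOR 10010011 = 10111101
10101111 XOR 11000010 = 01101101
11000001 XOR 01011101 = 10011100
01010100 XOR 01010000 = 00000100
10101011 XOR 10000000 = 00101011
10011101 XOR 01000010 = 11011111

2c 0e 9f 8c af cf 50 bd 6d 9c 04 2b df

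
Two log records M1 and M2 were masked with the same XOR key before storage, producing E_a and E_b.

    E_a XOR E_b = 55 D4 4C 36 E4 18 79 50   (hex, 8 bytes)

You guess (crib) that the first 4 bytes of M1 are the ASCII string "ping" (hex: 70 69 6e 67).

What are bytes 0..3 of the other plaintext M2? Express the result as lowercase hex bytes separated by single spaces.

Since E_a ⊕ E_b = M1 ⊕ M2, XORing with the guessed M1 bytes yields the corresponding M2 bytes: M2 = (E_a ⊕ E_b) ⊕ M1.
55 ^ 70 = 25
d4 ^ 69 = bd
4c ^ 6e = 22
36 ^ 67 = 51

25 bd 22 51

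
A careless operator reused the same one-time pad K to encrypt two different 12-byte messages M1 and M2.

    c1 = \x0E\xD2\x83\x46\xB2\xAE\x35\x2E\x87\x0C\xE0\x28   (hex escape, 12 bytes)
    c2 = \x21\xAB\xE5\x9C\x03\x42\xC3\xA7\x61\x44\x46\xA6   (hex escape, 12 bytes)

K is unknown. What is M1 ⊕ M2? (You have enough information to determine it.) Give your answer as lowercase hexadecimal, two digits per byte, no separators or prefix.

c1 ⊕ c2 = (M1 ⊕ K) ⊕ (M2 ⊕ K) = M1 ⊕ M2 — the shared key cancels under XOR.
byte 0: 0e XOR 21 = 2f
byte 1: d2 XOR ab = 79
byte 2: 83 XOR e5 = 66
byte 3: 46 XOR 9c = da
byte 4: b2 XOR 03 = b1
byte 5: ae XOR 42 = ec
byte 6: 35 XOR c3 = f6
byte 7: 2e XOR a7 = 89
byte 8: 87 XOR 61 = e6
byte 9: 0c XOR 44 = 48
byte 10: e0 XOR 46 = a6
byte 11: 28 XOR a6 = 8e

2f7966dab1ecf689e648a68e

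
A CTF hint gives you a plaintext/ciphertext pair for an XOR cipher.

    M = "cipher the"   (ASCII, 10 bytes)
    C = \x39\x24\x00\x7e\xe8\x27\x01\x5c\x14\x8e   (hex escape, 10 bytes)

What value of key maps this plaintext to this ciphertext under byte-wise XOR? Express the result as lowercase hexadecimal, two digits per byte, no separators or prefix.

Since C = M ⊕ key, XORing both sides with M gives key = M ⊕ C.
63 ⊕ 39 = 5a
69 ⊕ 24 = 4d
70 ⊕ 00 = 70
68 ⊕ 7e = 16
65 ⊕ e8 = 8d
72 ⊕ 27 = 55
20 ⊕ 01 = 21
74 ⊕ 5c = 28
68 ⊕ 14 = 7c
65 ⊕ 8e = eb

5a4d70168d5521287ceb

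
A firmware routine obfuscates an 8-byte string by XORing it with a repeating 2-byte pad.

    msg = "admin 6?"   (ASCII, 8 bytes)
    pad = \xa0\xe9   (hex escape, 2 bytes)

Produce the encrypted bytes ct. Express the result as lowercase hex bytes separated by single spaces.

c1 8d cd 80 ce c9 96 d6

The 2-byte key repeats, so the effective keystream is a0 e9 a0 e9 a0 e9 a0 e9.
byte 0: 61 ^ a0 = c1
byte 1: 64 ^ e9 = 8d
byte 2: 6d ^ a0 = cd
byte 3: 69 ^ e9 = 80
byte 4: 6e ^ a0 = ce
byte 5: 20 ^ e9 = c9
byte 6: 36 ^ a0 = 96
byte 7: 3f ^ e9 = d6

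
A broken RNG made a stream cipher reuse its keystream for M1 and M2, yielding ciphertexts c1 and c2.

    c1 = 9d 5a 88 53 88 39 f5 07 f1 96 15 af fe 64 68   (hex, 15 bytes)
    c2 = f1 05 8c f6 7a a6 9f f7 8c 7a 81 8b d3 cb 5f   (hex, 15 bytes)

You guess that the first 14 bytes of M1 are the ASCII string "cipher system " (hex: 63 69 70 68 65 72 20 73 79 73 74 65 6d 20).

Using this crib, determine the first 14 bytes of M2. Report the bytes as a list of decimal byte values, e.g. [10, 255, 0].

[15, 54, 116, 205, 151, 237, 74, 131, 4, 159, 224, 65, 64, 143]

First, c1 ⊕ c2 = (M1 ⊕ K) ⊕ (M2 ⊕ K) = M1 ⊕ M2, so the key drops out. Then M2 = (M1 ⊕ M2) ⊕ M1 over the first 14 bytes.
byte 0: (9d ⊕ f1) ⊕ 63 = 6c ⊕ 63 = 0f
byte 1: (5a ⊕ 05) ⊕ 69 = 5f ⊕ 69 = 36
byte 2: (88 ⊕ 8c) ⊕ 70 = 04 ⊕ 70 = 74
byte 3: (53 ⊕ f6) ⊕ 68 = a5 ⊕ 68 = cd
byte 4: (88 ⊕ 7a) ⊕ 65 = f2 ⊕ 65 = 97
byte 5: (39 ⊕ a6) ⊕ 72 = 9f ⊕ 72 = ed
byte 6: (f5 ⊕ 9f) ⊕ 20 = 6a ⊕ 20 = 4a
byte 7: (07 ⊕ f7) ⊕ 73 = f0 ⊕ 73 = 83
byte 8: (f1 ⊕ 8c) ⊕ 79 = 7d ⊕ 79 = 04
byte 9: (96 ⊕ 7a) ⊕ 73 = ec ⊕ 73 = 9f
byte 10: (15 ⊕ 81) ⊕ 74 = 94 ⊕ 74 = e0
byte 11: (af ⊕ 8b) ⊕ 65 = 24 ⊕ 65 = 41
byte 12: (fe ⊕ d3) ⊕ 6d = 2d ⊕ 6d = 40
byte 13: (64 ⊕ cb) ⊕ 20 = af ⊕ 20 = 8f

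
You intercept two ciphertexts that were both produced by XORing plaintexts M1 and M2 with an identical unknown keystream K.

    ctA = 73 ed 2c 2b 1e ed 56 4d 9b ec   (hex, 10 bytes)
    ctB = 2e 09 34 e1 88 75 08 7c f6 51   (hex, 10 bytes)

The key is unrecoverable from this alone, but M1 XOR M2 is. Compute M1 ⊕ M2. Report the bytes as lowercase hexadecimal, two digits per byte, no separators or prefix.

5de418ca96985e316dbd

ctA ⊕ ctB = (M1 ⊕ K) ⊕ (M2 ⊕ K) = M1 ⊕ M2 — the shared key cancels under XOR.
byte 0: 73 xor 2e = 5d
byte 1: ed xor 09 = e4
byte 2: 2c xor 34 = 18
byte 3: 2b xor e1 = ca
byte 4: 1e xor 88 = 96
byte 5: ed xor 75 = 98
byte 6: 56 xor 08 = 5e
byte 7: 4d xor 7c = 31
byte 8: 9b xor f6 = 6d
byte 9: ec xor 51 = bd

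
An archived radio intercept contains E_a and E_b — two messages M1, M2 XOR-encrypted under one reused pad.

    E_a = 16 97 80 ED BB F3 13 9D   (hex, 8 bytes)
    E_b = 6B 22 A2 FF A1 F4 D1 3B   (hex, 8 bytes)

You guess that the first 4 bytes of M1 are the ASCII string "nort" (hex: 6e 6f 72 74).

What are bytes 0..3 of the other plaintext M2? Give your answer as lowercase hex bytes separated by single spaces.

13 da 50 66

First, E_a ⊕ E_b = (M1 ⊕ K) ⊕ (M2 ⊕ K) = M1 ⊕ M2, so the key drops out. Then M2 = (M1 ⊕ M2) ⊕ M1 over the first 4 bytes.
byte 0: (16 ⊕ 6b) ⊕ 6e = 7d ⊕ 6e = 13
byte 1: (97 ⊕ 22) ⊕ 6f = b5 ⊕ 6f = da
byte 2: (80 ⊕ a2) ⊕ 72 = 22 ⊕ 72 = 50
byte 3: (ed ⊕ ff) ⊕ 74 = 12 ⊕ 74 = 66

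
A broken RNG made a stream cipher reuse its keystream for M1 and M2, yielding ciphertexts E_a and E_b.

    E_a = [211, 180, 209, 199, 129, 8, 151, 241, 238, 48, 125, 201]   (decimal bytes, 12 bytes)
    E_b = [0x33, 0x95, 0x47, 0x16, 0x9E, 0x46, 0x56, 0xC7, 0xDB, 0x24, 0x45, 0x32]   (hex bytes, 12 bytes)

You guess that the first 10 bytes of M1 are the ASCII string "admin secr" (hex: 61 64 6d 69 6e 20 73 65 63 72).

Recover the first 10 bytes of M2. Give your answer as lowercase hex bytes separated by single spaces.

81 45 fb b8 71 6e b2 53 56 66

First, E_a ⊕ E_b = (M1 ⊕ K) ⊕ (M2 ⊕ K) = M1 ⊕ M2, so the key drops out. Then M2 = (M1 ⊕ M2) ⊕ M1 over the first 10 bytes.
byte 0: (d3 xor 33) xor 61 = e0 xor 61 = 81
byte 1: (b4 xor 95) xor 64 = 21 xor 64 = 45
byte 2: (d1 xor 47) xor 6d = 96 xor 6d = fb
byte 3: (c7 xor 16) xor 69 = d1 xor 69 = b8
byte 4: (81 xor 9e) xor 6e = 1f xor 6e = 71
byte 5: (08 xor 46) xor 20 = 4e xor 20 = 6e
byte 6: (97 xor 56) xor 73 = c1 xor 73 = b2
byte 7: (f1 xor c7) xor 65 = 36 xor 65 = 53
byte 8: (ee xor db) xor 63 = 35 xor 63 = 56
byte 9: (30 xor 24) xor 72 = 14 xor 72 = 66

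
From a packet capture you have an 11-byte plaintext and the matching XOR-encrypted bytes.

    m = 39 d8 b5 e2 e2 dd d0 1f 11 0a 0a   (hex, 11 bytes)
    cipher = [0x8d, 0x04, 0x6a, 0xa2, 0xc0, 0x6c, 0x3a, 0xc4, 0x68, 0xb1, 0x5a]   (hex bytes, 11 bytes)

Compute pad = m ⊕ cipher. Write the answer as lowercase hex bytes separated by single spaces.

b4 dc df 40 22 b1 ea db 79 bb 50

Since cipher = m ⊕ pad, XORing both sides with m gives pad = m ⊕ cipher.
byte 0: 39 ⊕ 8d = b4
byte 1: d8 ⊕ 04 = dc
byte 2: b5 ⊕ 6a = df
byte 3: e2 ⊕ a2 = 40
byte 4: e2 ⊕ c0 = 22
byte 5: dd ⊕ 6c = b1
byte 6: d0 ⊕ 3a = ea
byte 7: 1f ⊕ c4 = db
byte 8: 11 ⊕ 68 = 79
byte 9: 0a ⊕ b1 = bb
byte 10: 0a ⊕ 5a = 50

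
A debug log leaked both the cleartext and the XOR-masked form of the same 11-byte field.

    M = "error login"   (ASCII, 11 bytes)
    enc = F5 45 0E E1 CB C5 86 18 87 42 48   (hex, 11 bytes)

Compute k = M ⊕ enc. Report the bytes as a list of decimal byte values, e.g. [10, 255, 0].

Since enc = M ⊕ k, XORing both sides with M gives k = M ⊕ enc.
01100101 ⊕ 11110101 = 10010000
01110010 ⊕ 01000101 = 00110111
01110010 ⊕ 00001110 = 01111100
01101111 ⊕ 11100001 = 10001110
01110010 ⊕ 11001011 = 10111001
00100000 ⊕ 11000101 = 11100101
01101100 ⊕ 10000110 = 11101010
01101111 ⊕ 00011000 = 01110111
01100111 ⊕ 10000111 = 11100000
01101001 ⊕ 01000010 = 00101011
01101110 ⊕ 01001000 = 00100110

[144, 55, 124, 142, 185, 229, 234, 119, 224, 43, 38]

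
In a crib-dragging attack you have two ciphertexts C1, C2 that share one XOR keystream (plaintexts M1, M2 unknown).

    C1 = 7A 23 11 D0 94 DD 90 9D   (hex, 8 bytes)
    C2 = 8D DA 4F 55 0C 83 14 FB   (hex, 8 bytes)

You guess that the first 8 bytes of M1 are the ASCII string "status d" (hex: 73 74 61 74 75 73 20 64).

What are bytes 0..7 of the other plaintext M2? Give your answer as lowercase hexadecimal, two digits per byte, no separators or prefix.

848d3ff1ed2da402

First, C1 ⊕ C2 = (M1 ⊕ K) ⊕ (M2 ⊕ K) = M1 ⊕ M2, so the key drops out. Then M2 = (M1 ⊕ M2) ⊕ M1 over the first 8 bytes.
byte 0: (7a ⊕ 8d) ⊕ 73 = f7 ⊕ 73 = 84
byte 1: (23 ⊕ da) ⊕ 74 = f9 ⊕ 74 = 8d
byte 2: (11 ⊕ 4f) ⊕ 61 = 5e ⊕ 61 = 3f
byte 3: (d0 ⊕ 55) ⊕ 74 = 85 ⊕ 74 = f1
byte 4: (94 ⊕ 0c) ⊕ 75 = 98 ⊕ 75 = ed
byte 5: (dd ⊕ 83) ⊕ 73 = 5e ⊕ 73 = 2d
byte 6: (90 ⊕ 14) ⊕ 20 = 84 ⊕ 20 = a4
byte 7: (9d ⊕ fb) ⊕ 64 = 66 ⊕ 64 = 02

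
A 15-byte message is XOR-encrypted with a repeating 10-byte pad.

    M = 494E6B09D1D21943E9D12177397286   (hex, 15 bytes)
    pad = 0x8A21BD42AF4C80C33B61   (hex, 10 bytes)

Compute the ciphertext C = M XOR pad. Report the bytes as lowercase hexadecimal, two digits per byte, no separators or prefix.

c36fd64b7e9e9980d2b0ab56843029

The 10-byte key repeats, so the effective keystream is 8a 21 bd 42 af 4c 80 c3 3b 61 8a 21 bd 42 af.
byte 0: 49 xor 8a = c3
byte 1: 4e xor 21 = 6f
byte 2: 6b xor bd = d6
byte 3: 09 xor 42 = 4b
byte 4: d1 xor af = 7e
byte 5: d2 xor 4c = 9e
byte 6: 19 xor 80 = 99
byte 7: 43 xor c3 = 80
byte 8: e9 xor 3b = d2
byte 9: d1 xor 61 = b0
byte 10: 21 xor 8a = ab
byte 11: 77 xor 21 = 56
byte 12: 39 xor bd = 84
byte 13: 72 xor 42 = 30
byte 14: 86 xor af = 29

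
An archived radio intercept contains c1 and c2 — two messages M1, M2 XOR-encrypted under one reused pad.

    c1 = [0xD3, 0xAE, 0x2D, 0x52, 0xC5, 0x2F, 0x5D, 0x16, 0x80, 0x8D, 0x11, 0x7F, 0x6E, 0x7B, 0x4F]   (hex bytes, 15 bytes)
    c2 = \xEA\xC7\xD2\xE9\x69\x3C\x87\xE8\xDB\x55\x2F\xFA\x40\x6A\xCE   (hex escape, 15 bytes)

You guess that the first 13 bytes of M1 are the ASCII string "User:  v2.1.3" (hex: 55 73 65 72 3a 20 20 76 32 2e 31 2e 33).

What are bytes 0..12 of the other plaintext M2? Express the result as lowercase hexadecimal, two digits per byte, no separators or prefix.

6c1a9ac99633fa8869f60fab1d

First, c1 ⊕ c2 = (M1 ⊕ K) ⊕ (M2 ⊕ K) = M1 ⊕ M2, so the key drops out. Then M2 = (M1 ⊕ M2) ⊕ M1 over the first 13 bytes.
byte 0: (d3 ^ ea) ^ 55 = 39 ^ 55 = 6c
byte 1: (ae ^ c7) ^ 73 = 69 ^ 73 = 1a
byte 2: (2d ^ d2) ^ 65 = ff ^ 65 = 9a
byte 3: (52 ^ e9) ^ 72 = bb ^ 72 = c9
byte 4: (c5 ^ 69) ^ 3a = ac ^ 3a = 96
byte 5: (2f ^ 3c) ^ 20 = 13 ^ 20 = 33
byte 6: (5d ^ 87) ^ 20 = da ^ 20 = fa
byte 7: (16 ^ e8) ^ 76 = fe ^ 76 = 88
byte 8: (80 ^ db) ^ 32 = 5b ^ 32 = 69
byte 9: (8d ^ 55) ^ 2e = d8 ^ 2e = f6
byte 10: (11 ^ 2f) ^ 31 = 3e ^ 31 = 0f
byte 11: (7f ^ fa) ^ 2e = 85 ^ 2e = ab
byte 12: (6e ^ 40) ^ 33 = 2e ^ 33 = 1d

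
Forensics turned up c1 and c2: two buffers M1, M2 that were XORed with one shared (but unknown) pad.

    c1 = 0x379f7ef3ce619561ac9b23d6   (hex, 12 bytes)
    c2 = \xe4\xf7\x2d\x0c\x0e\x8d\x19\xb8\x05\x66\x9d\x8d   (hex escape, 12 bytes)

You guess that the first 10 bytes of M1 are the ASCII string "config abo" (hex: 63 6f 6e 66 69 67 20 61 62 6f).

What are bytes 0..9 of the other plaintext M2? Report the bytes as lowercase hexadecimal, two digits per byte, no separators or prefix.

First, c1 ⊕ c2 = (M1 ⊕ K) ⊕ (M2 ⊕ K) = M1 ⊕ M2, so the key drops out. Then M2 = (M1 ⊕ M2) ⊕ M1 over the first 10 bytes.
byte 0: (37 ⊕ e4) ⊕ 63 = d3 ⊕ 63 = b0
byte 1: (9f ⊕ f7) ⊕ 6f = 68 ⊕ 6f = 07
byte 2: (7e ⊕ 2d) ⊕ 6e = 53 ⊕ 6e = 3d
byte 3: (f3 ⊕ 0c) ⊕ 66 = ff ⊕ 66 = 99
byte 4: (ce ⊕ 0e) ⊕ 69 = c0 ⊕ 69 = a9
byte 5: (61 ⊕ 8d) ⊕ 67 = ec ⊕ 67 = 8b
byte 6: (95 ⊕ 19) ⊕ 20 = 8c ⊕ 20 = ac
byte 7: (61 ⊕ b8) ⊕ 61 = d9 ⊕ 61 = b8
byte 8: (ac ⊕ 05) ⊕ 62 = a9 ⊕ 62 = cb
byte 9: (9b ⊕ 66) ⊕ 6f = fd ⊕ 6f = 92

b0073d99a98bacb8cb92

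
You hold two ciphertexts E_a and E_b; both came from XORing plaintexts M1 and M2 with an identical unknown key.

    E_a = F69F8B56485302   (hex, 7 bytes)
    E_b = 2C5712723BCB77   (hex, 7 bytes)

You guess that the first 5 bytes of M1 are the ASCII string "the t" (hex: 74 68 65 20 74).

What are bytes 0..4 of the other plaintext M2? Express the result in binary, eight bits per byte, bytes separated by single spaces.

10101110 10100000 11111100 00000100 00000111

First, E_a ⊕ E_b = (M1 ⊕ K) ⊕ (M2 ⊕ K) = M1 ⊕ M2, so the key drops out. Then M2 = (M1 ⊕ M2) ⊕ M1 over the first 5 bytes.
byte 0: (f6 XOR 2c) XOR 74 = da XOR 74 = ae
byte 1: (9f XOR 57) XOR 68 = c8 XOR 68 = a0
byte 2: (8b XOR 12) XOR 65 = 99 XOR 65 = fc
byte 3: (56 XOR 72) XOR 20 = 24 XOR 20 = 04
byte 4: (48 XOR 3b) XOR 74 = 73 XOR 74 = 07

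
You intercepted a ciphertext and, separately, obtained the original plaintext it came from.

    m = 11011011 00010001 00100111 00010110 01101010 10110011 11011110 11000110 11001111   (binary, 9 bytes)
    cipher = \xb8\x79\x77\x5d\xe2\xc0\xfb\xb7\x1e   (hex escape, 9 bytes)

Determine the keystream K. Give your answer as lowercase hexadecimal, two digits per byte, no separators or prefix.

6368504b88732571d1

Since cipher = m ⊕ K, XORing both sides with m gives K = m ⊕ cipher.
219 XOR 184 =  99
 17 XOR 121 = 104
 39 XOR 119 =  80
 22 XOR  93 =  75
106 XOR 226 = 136
179 XOR 192 = 115
222 XOR 251 =  37
198 XOR 183 = 113
207 XOR  30 = 209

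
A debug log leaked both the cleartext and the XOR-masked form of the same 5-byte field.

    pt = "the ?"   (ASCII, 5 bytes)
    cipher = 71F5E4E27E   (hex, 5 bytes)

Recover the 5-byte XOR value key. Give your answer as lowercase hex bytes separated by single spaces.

05 9d 81 c2 41

Since cipher = pt ⊕ key, XORing both sides with pt gives key = pt ⊕ cipher.
byte 0: 74 ^ 71 = 05
byte 1: 68 ^ f5 = 9d
byte 2: 65 ^ e4 = 81
byte 3: 20 ^ e2 = c2
byte 4: 3f ^ 7e = 41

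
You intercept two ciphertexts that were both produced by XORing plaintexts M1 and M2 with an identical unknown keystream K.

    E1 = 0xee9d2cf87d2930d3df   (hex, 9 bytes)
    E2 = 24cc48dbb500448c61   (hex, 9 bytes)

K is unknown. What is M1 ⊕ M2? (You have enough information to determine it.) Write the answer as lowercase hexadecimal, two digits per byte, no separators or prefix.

E1 ⊕ E2 = (M1 ⊕ K) ⊕ (M2 ⊕ K) = M1 ⊕ M2 — the shared key cancels under XOR.
ee XOR 24 = ca
9d XOR cc = 51
2c XOR 48 = 64
f8 XOR db = 23
7d XOR b5 = c8
29 XOR 00 = 29
30 XOR 44 = 74
d3 XOR 8c = 5f
df XOR 61 = be

ca516423c829745fbe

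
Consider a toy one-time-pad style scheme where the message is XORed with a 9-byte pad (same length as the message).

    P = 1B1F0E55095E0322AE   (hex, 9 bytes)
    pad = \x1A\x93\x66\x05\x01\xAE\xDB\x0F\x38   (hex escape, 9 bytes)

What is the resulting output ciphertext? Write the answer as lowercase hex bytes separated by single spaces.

1b ⊕ 1a = 01
1f ⊕ 93 = 8c
0e ⊕ 66 = 68
55 ⊕ 05 = 50
09 ⊕ 01 = 08
5e ⊕ ae = f0
03 ⊕ db = d8
22 ⊕ 0f = 2d
ae ⊕ 38 = 96

01 8c 68 50 08 f0 d8 2d 96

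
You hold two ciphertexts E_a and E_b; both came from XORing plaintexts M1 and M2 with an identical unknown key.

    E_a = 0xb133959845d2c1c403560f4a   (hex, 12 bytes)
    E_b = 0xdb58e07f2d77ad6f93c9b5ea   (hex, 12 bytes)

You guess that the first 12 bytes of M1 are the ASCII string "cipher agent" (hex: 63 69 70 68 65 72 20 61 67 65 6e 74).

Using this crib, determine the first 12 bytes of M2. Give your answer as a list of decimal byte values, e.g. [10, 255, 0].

First, E_a ⊕ E_b = (M1 ⊕ K) ⊕ (M2 ⊕ K) = M1 ⊕ M2, so the key drops out. Then M2 = (M1 ⊕ M2) ⊕ M1 over the first 12 bytes.
byte 0: (b1 ⊕ db) ⊕ 63 = 6a ⊕ 63 = 09
byte 1: (33 ⊕ 58) ⊕ 69 = 6b ⊕ 69 = 02
byte 2: (95 ⊕ e0) ⊕ 70 = 75 ⊕ 70 = 05
byte 3: (98 ⊕ 7f) ⊕ 68 = e7 ⊕ 68 = 8f
byte 4: (45 ⊕ 2d) ⊕ 65 = 68 ⊕ 65 = 0d
byte 5: (d2 ⊕ 77) ⊕ 72 = a5 ⊕ 72 = d7
byte 6: (c1 ⊕ ad) ⊕ 20 = 6c ⊕ 20 = 4c
byte 7: (c4 ⊕ 6f) ⊕ 61 = ab ⊕ 61 = ca
byte 8: (03 ⊕ 93) ⊕ 67 = 90 ⊕ 67 = f7
byte 9: (56 ⊕ c9) ⊕ 65 = 9f ⊕ 65 = fa
byte 10: (0f ⊕ b5) ⊕ 6e = ba ⊕ 6e = d4
byte 11: (4a ⊕ ea) ⊕ 74 = a0 ⊕ 74 = d4

[9, 2, 5, 143, 13, 215, 76, 202, 247, 250, 212, 212]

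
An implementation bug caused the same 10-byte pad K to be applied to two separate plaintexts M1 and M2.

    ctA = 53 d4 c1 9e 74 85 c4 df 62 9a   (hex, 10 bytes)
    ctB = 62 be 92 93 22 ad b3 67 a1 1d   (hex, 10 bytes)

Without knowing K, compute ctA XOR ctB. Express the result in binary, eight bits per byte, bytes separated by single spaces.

ctA ⊕ ctB = (M1 ⊕ K) ⊕ (M2 ⊕ K) = M1 ⊕ M2 — the shared key cancels under XOR.
byte 0: 53 ^ 62 = 31
byte 1: d4 ^ be = 6a
byte 2: c1 ^ 92 = 53
byte 3: 9e ^ 93 = 0d
byte 4: 74 ^ 22 = 56
byte 5: 85 ^ ad = 28
byte 6: c4 ^ b3 = 77
byte 7: df ^ 67 = b8
byte 8: 62 ^ a1 = c3
byte 9: 9a ^ 1d = 87

00110001 01101010 01010011 00001101 01010110 00101000 01110111 10111000 11000011 10000111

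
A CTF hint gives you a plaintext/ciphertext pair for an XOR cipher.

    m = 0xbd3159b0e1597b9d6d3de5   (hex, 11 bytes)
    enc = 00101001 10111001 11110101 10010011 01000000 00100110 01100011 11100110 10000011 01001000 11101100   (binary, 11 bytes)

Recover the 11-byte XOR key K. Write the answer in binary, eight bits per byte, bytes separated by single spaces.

Since enc = m ⊕ K, XORing both sides with m gives K = m ⊕ enc.
bd XOR 29 = 94
31 XOR b9 = 88
59 XOR f5 = ac
b0 XOR 93 = 23
e1 XOR 40 = a1
59 XOR 26 = 7f
7b XOR 63 = 18
9d XOR e6 = 7b
6d XOR 83 = ee
3d XOR 48 = 75
e5 XOR ec = 09

10010100 10001000 10101100 00100011 10100001 01111111 00011000 01111011 11101110 01110101 00001001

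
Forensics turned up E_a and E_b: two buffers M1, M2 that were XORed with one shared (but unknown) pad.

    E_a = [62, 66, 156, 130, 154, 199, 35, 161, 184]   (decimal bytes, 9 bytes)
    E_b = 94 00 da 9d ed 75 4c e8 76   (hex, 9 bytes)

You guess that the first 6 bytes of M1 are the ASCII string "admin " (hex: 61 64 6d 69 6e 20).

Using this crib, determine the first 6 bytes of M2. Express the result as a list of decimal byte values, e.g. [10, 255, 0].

[203, 38, 43, 118, 25, 146]

First, E_a ⊕ E_b = (M1 ⊕ K) ⊕ (M2 ⊕ K) = M1 ⊕ M2, so the key drops out. Then M2 = (M1 ⊕ M2) ⊕ M1 over the first 6 bytes.
byte 0: (3e XOR 94) XOR 61 = aa XOR 61 = cb
byte 1: (42 XOR 00) XOR 64 = 42 XOR 64 = 26
byte 2: (9c XOR da) XOR 6d = 46 XOR 6d = 2b
byte 3: (82 XOR 9d) XOR 69 = 1f XOR 69 = 76
byte 4: (9a XOR ed) XOR 6e = 77 XOR 6e = 19
byte 5: (c7 XOR 75) XOR 20 = b2 XOR 20 = 92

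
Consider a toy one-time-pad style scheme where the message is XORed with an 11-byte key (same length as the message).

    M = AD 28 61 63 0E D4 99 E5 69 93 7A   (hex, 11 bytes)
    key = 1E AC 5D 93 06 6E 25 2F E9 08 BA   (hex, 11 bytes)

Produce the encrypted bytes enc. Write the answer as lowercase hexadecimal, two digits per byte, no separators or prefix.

byte 0: 173 XOR  30 = 179
byte 1:  40 XOR 172 = 132
byte 2:  97 XOR  93 =  60
byte 3:  99 XOR 147 = 240
byte 4:  14 XOR   6 =   8
byte 5: 212 XOR 110 = 186
byte 6: 153 XOR  37 = 188
byte 7: 229 XOR  47 = 202
byte 8: 105 XOR 233 = 128
byte 9: 147 XOR   8 = 155
byte 10: 122 XOR 186 = 192

b3843cf008babcca809bc0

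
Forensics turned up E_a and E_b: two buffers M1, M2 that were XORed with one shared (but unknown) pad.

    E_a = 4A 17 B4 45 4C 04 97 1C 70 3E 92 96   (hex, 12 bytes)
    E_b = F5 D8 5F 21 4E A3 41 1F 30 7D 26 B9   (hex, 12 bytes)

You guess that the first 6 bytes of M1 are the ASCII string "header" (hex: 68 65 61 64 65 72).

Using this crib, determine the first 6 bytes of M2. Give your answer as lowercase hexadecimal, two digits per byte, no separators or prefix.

First, E_a ⊕ E_b = (M1 ⊕ K) ⊕ (M2 ⊕ K) = M1 ⊕ M2, so the key drops out. Then M2 = (M1 ⊕ M2) ⊕ M1 over the first 6 bytes.
byte 0: (4a ^ f5) ^ 68 = bf ^ 68 = d7
byte 1: (17 ^ d8) ^ 65 = cf ^ 65 = aa
byte 2: (b4 ^ 5f) ^ 61 = eb ^ 61 = 8a
byte 3: (45 ^ 21) ^ 64 = 64 ^ 64 = 00
byte 4: (4c ^ 4e) ^ 65 = 02 ^ 65 = 67
byte 5: (04 ^ a3) ^ 72 = a7 ^ 72 = d5

d7aa8a0067d5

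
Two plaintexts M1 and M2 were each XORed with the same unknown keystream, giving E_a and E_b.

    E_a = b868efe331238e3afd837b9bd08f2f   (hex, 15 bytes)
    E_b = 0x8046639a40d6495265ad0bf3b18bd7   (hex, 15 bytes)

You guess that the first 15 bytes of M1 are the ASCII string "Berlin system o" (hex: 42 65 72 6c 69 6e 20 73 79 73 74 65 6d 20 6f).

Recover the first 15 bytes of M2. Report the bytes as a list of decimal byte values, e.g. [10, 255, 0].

[122, 75, 254, 21, 24, 155, 231, 27, 225, 93, 4, 13, 12, 36, 151]

First, E_a ⊕ E_b = (M1 ⊕ K) ⊕ (M2 ⊕ K) = M1 ⊕ M2, so the key drops out. Then M2 = (M1 ⊕ M2) ⊕ M1 over the first 15 bytes.
byte 0: (b8 ^ 80) ^ 42 = 38 ^ 42 = 7a
byte 1: (68 ^ 46) ^ 65 = 2e ^ 65 = 4b
byte 2: (ef ^ 63) ^ 72 = 8c ^ 72 = fe
byte 3: (e3 ^ 9a) ^ 6c = 79 ^ 6c = 15
byte 4: (31 ^ 40) ^ 69 = 71 ^ 69 = 18
byte 5: (23 ^ d6) ^ 6e = f5 ^ 6e = 9b
byte 6: (8e ^ 49) ^ 20 = c7 ^ 20 = e7
byte 7: (3a ^ 52) ^ 73 = 68 ^ 73 = 1b
byte 8: (fd ^ 65) ^ 79 = 98 ^ 79 = e1
byte 9: (83 ^ ad) ^ 73 = 2e ^ 73 = 5d
byte 10: (7b ^ 0b) ^ 74 = 70 ^ 74 = 04
byte 11: (9b ^ f3) ^ 65 = 68 ^ 65 = 0d
byte 12: (d0 ^ b1) ^ 6d = 61 ^ 6d = 0c
byte 13: (8f ^ 8b) ^ 20 = 04 ^ 20 = 24
byte 14: (2f ^ d7) ^ 6f = f8 ^ 6f = 97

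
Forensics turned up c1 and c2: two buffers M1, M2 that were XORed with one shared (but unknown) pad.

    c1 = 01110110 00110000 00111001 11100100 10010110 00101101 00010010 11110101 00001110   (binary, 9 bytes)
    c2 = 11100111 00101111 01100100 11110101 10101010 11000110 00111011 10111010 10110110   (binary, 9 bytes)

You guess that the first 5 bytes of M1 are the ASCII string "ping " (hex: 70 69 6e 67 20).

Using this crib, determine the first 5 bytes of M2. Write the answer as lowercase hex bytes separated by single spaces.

First, c1 ⊕ c2 = (M1 ⊕ K) ⊕ (M2 ⊕ K) = M1 ⊕ M2, so the key drops out. Then M2 = (M1 ⊕ M2) ⊕ M1 over the first 5 bytes.
byte 0: (76 XOR e7) XOR 70 = 91 XOR 70 = e1
byte 1: (30 XOR 2f) XOR 69 = 1f XOR 69 = 76
byte 2: (39 XOR 64) XOR 6e = 5d XOR 6e = 33
byte 3: (e4 XOR f5) XOR 67 = 11 XOR 67 = 76
byte 4: (96 XOR aa) XOR 20 = 3c XOR 20 = 1c

e1 76 33 76 1c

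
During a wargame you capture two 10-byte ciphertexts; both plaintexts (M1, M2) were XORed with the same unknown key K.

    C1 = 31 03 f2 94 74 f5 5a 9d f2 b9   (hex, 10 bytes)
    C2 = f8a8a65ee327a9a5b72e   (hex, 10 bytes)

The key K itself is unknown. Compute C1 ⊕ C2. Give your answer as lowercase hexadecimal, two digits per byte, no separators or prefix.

c9ab54ca97d2f3384597

C1 ⊕ C2 = (M1 ⊕ K) ⊕ (M2 ⊕ K) = M1 ⊕ M2 — the shared key cancels under XOR.
31 ⊕ f8 = c9
03 ⊕ a8 = ab
f2 ⊕ a6 = 54
94 ⊕ 5e = ca
74 ⊕ e3 = 97
f5 ⊕ 27 = d2
5a ⊕ a9 = f3
9d ⊕ a5 = 38
f2 ⊕ b7 = 45
b9 ⊕ 2e = 97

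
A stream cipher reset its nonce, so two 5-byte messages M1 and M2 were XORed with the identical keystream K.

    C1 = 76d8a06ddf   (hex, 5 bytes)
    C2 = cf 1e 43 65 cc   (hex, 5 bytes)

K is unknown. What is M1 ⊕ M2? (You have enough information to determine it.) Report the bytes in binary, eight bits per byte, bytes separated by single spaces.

C1 ⊕ C2 = (M1 ⊕ K) ⊕ (M2 ⊕ K) = M1 ⊕ M2 — the shared key cancels under XOR.
byte 0: 76 ^ cf = b9
byte 1: d8 ^ 1e = c6
byte 2: a0 ^ 43 = e3
byte 3: 6d ^ 65 = 08
byte 4: df ^ cc = 13

10111001 11000110 11100011 00001000 00010011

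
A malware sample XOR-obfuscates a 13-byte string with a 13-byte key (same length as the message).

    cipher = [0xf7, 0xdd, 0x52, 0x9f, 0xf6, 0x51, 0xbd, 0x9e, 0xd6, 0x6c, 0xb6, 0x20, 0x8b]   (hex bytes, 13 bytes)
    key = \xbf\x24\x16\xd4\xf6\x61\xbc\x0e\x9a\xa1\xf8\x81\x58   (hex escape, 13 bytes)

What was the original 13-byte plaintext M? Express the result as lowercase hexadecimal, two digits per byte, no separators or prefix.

48f9444b003001904ccd4ea1d3

XOR is its own inverse, so applying the key byte-wise gives the result directly.
247 XOR 191 =  72
221 XOR  36 = 249
 82 XOR  22 =  68
159 XOR 212 =  75
246 XOR 246 =   0
 81 XOR  97 =  48
189 XOR 188 =   1
158 XOR  14 = 144
214 XOR 154 =  76
108 XOR 161 = 205
182 XOR 248 =  78
 32 XOR 129 = 161
139 XOR  88 = 211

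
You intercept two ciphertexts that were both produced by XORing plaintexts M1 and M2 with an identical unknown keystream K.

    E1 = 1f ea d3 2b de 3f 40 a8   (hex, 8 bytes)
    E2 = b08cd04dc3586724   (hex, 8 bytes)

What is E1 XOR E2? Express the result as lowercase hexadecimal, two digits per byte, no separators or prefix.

af6603661d67278c

E1 ⊕ E2 = (M1 ⊕ K) ⊕ (M2 ⊕ K) = M1 ⊕ M2 — the shared key cancels under XOR.
byte 0: 1f xor b0 = af
byte 1: ea xor 8c = 66
byte 2: d3 xor d0 = 03
byte 3: 2b xor 4d = 66
byte 4: de xor c3 = 1d
byte 5: 3f xor 58 = 67
byte 6: 40 xor 67 = 27
byte 7: a8 xor 24 = 8c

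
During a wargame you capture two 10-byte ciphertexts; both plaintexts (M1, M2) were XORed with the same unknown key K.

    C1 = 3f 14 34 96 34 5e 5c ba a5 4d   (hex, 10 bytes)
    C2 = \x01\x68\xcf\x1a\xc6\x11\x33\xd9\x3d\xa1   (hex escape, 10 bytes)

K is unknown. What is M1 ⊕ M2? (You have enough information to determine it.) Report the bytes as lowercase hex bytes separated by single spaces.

C1 ⊕ C2 = (M1 ⊕ K) ⊕ (M2 ⊕ K) = M1 ⊕ M2 — the shared key cancels under XOR.
3f ⊕ 01 = 3e
14 ⊕ 68 = 7c
34 ⊕ cf = fb
96 ⊕ 1a = 8c
34 ⊕ c6 = f2
5e ⊕ 11 = 4f
5c ⊕ 33 = 6f
ba ⊕ d9 = 63
a5 ⊕ 3d = 98
4d ⊕ a1 = ec

3e 7c fb 8c f2 4f 6f 63 98 ec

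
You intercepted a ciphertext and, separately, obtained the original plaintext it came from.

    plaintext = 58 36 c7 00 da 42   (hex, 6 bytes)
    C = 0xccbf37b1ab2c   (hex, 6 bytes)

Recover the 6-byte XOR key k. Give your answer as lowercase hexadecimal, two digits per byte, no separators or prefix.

9489f0b1716e

Since C = plaintext ⊕ k, XORing both sides with plaintext gives k = plaintext ⊕ C.
 88 xor 204 = 148
 54 xor 191 = 137
199 xor  55 = 240
  0 xor 177 = 177
218 xor 171 = 113
 66 xor  44 = 110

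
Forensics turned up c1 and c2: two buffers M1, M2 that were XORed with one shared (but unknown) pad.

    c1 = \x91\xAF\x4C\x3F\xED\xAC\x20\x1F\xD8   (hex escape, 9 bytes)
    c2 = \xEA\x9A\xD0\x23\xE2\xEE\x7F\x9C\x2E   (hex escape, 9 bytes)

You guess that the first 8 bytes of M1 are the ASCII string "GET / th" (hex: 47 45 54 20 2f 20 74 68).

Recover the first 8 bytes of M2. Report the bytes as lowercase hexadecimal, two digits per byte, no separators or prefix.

3c70c83c20622beb

First, c1 ⊕ c2 = (M1 ⊕ K) ⊕ (M2 ⊕ K) = M1 ⊕ M2, so the key drops out. Then M2 = (M1 ⊕ M2) ⊕ M1 over the first 8 bytes.
byte 0: (91 XOR ea) XOR 47 = 7b XOR 47 = 3c
byte 1: (af XOR 9a) XOR 45 = 35 XOR 45 = 70
byte 2: (4c XOR d0) XOR 54 = 9c XOR 54 = c8
byte 3: (3f XOR 23) XOR 20 = 1c XOR 20 = 3c
byte 4: (ed XOR e2) XOR 2f = 0f XOR 2f = 20
byte 5: (ac XOR ee) XOR 20 = 42 XOR 20 = 62
byte 6: (20 XOR 7f) XOR 74 = 5f XOR 74 = 2b
byte 7: (1f XOR 9c) XOR 68 = 83 XOR 68 = eb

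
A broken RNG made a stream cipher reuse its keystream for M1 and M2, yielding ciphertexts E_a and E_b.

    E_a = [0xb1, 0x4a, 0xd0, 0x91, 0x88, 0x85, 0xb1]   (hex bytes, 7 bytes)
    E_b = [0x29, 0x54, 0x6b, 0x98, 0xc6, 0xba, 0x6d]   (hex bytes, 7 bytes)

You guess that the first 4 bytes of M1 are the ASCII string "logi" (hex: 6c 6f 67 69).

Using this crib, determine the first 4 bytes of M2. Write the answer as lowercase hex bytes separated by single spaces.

First, E_a ⊕ E_b = (M1 ⊕ K) ⊕ (M2 ⊕ K) = M1 ⊕ M2, so the key drops out. Then M2 = (M1 ⊕ M2) ⊕ M1 over the first 4 bytes.
byte 0: (b1 ⊕ 29) ⊕ 6c = 98 ⊕ 6c = f4
byte 1: (4a ⊕ 54) ⊕ 6f = 1e ⊕ 6f = 71
byte 2: (d0 ⊕ 6b) ⊕ 67 = bb ⊕ 67 = dc
byte 3: (91 ⊕ 98) ⊕ 69 = 09 ⊕ 69 = 60

f4 71 dc 60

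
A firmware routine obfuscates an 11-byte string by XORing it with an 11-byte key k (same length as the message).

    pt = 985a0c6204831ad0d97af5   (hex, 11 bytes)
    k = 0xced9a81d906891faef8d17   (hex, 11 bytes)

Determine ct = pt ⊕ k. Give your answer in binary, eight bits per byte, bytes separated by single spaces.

XOR is its own inverse, so applying the key byte-wise gives the result directly.
152 XOR 206 =  86
 90 XOR 217 = 131
 12 XOR 168 = 164
 98 XOR  29 = 127
  4 XOR 144 = 148
131 XOR 104 = 235
 26 XOR 145 = 139
208 XOR 250 =  42
217 XOR 239 =  54
122 XOR 141 = 247
245 XOR  23 = 226

01010110 10000011 10100100 01111111 10010100 11101011 10001011 00101010 00110110 11110111 11100010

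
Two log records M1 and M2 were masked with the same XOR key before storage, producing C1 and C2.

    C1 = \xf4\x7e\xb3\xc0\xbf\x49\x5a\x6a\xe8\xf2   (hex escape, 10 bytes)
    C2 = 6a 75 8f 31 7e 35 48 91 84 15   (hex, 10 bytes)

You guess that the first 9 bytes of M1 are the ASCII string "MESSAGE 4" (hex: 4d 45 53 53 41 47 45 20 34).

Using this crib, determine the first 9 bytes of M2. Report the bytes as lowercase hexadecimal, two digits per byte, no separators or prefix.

First, C1 ⊕ C2 = (M1 ⊕ K) ⊕ (M2 ⊕ K) = M1 ⊕ M2, so the key drops out. Then M2 = (M1 ⊕ M2) ⊕ M1 over the first 9 bytes.
byte 0: (f4 xor 6a) xor 4d = 9e xor 4d = d3
byte 1: (7e xor 75) xor 45 = 0b xor 45 = 4e
byte 2: (b3 xor 8f) xor 53 = 3c xor 53 = 6f
byte 3: (c0 xor 31) xor 53 = f1 xor 53 = a2
byte 4: (bf xor 7e) xor 41 = c1 xor 41 = 80
byte 5: (49 xor 35) xor 47 = 7c xor 47 = 3b
byte 6: (5a xor 48) xor 45 = 12 xor 45 = 57
byte 7: (6a xor 91) xor 20 = fb xor 20 = db
byte 8: (e8 xor 84) xor 34 = 6c xor 34 = 58

d34e6fa2803b57db58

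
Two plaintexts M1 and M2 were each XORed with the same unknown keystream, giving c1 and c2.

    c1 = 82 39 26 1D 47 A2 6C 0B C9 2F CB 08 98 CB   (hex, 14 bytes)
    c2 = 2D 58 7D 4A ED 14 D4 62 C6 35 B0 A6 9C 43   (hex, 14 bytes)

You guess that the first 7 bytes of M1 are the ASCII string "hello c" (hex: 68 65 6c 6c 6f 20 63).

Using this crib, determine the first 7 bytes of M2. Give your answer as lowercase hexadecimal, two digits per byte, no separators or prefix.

First, c1 ⊕ c2 = (M1 ⊕ K) ⊕ (M2 ⊕ K) = M1 ⊕ M2, so the key drops out. Then M2 = (M1 ⊕ M2) ⊕ M1 over the first 7 bytes.
byte 0: (82 XOR 2d) XOR 68 = af XOR 68 = c7
byte 1: (39 XOR 58) XOR 65 = 61 XOR 65 = 04
byte 2: (26 XOR 7d) XOR 6c = 5b XOR 6c = 37
byte 3: (1d XOR 4a) XOR 6c = 57 XOR 6c = 3b
byte 4: (47 XOR ed) XOR 6f = aa XOR 6f = c5
byte 5: (a2 XOR 14) XOR 20 = b6 XOR 20 = 96
byte 6: (6c XOR d4) XOR 63 = b8 XOR 63 = db

c704373bc596db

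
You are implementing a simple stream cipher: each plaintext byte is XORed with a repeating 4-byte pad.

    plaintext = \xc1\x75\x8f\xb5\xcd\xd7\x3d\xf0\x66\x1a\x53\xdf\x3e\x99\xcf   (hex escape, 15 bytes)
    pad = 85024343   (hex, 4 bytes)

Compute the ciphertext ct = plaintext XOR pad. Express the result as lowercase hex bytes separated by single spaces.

The 4-byte key repeats, so the effective keystream is 85 02 43 43 85 02 43 43 85 02 43 43 85 02 43.
byte 0: 11000001 XOR 10000101 = 01000100
byte 1: 01110101 XOR 00000010 = 01110111
byte 2: 10001111 XOR 01000011 = 11001100
byte 3: 10110101 XOR 01000011 = 11110110
byte 4: 11001101 XOR 10000101 = 01001000
byte 5: 11010111 XOR 00000010 = 11010101
byte 6: 00111101 XOR 01000011 = 01111110
byte 7: 11110000 XOR 01000011 = 10110011
byte 8: 01100110 XOR 10000101 = 11100011
byte 9: 00011010 XOR 00000010 = 00011000
byte 10: 01010011 XOR 01000011 = 00010000
byte 11: 11011111 XOR 01000011 = 10011100
byte 12: 00111110 XOR 10000101 = 10111011
byte 13: 10011001 XOR 00000010 = 10011011
byte 14: 11001111 XOR 01000011 = 10001100

44 77 cc f6 48 d5 7e b3 e3 18 10 9c bb 9b 8c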